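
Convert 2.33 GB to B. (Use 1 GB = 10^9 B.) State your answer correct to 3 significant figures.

2.33e+9 B

1 GB = 1.00000e+9 bytes.
Then 2.33 × 1.00000e+9 ≈ 2.33e+9 B.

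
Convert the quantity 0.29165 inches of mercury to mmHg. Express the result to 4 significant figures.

7.408 millimeters of mercury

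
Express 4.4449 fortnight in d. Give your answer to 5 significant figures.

1 fortnight = 14.0000 d.
Thus 4.4449 × 14.0000 ≈ 62.229 d.

62.229 d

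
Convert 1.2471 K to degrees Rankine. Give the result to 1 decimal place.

2.2 degrees Rankine

°R = K × 9/5.
Applying the formula gives 2.2 °R.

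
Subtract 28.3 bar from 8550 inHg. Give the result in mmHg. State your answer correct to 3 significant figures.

196000 mmHg

8550 inHg = 217170 mmHg and 28.3 bar = 21226.7 mmHg.
217170 − 21226.7 ≈ 196000 mmHg.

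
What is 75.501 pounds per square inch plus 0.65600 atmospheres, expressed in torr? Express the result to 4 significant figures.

75.501 psi = 3904.53 torr and 0.65600 atm = 498.560 torr.
3904.53 + 498.560 ≈ 4403 torr.

4403 torr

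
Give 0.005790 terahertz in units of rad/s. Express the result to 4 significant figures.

3.638 × 10^10 rad/s

1 terahertz = 6.28319 × 10^12 rad/s.
0.005790 × 6.28319 × 10^12 ≈ 3.638 × 10^10 rad/s.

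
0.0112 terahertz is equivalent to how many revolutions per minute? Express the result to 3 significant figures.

6.72 × 10^11 rpm

1 THz = 6.00000 × 10^13 rpm.
Then 0.0112 × 6.00000 × 10^13 ≈ 6.72 × 10^11 rpm.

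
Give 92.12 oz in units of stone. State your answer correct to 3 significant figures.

0.411 st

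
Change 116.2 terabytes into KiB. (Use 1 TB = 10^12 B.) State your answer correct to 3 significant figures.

1.13e+11 kibibytes

1 TB = 9.765625e+8 KiB.
Then 116.2 × 9.765625e+8 ≈ 1.13e+11 KiB.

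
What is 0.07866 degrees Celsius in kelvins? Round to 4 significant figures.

273.2 K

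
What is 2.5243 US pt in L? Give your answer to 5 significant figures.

1 US pint = 0.473176 liters.
So 2.5243 × 0.473176 ≈ 1.1944 L.

1.1944 L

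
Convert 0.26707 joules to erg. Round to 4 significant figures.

1 J = 1.00000 × 10^7 erg.
Then 0.26707 × 1.00000 × 10^7 ≈ 2.671 × 10^6 erg.

2.671 × 10^6 erg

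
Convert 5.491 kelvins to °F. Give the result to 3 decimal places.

-449.786 °F

K = (°F + 459.67) × 5/9.
Applying the formula gives -449.786 °F.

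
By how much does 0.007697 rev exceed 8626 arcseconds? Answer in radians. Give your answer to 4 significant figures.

0.006542 rad

0.007697 rev = 0.0483617 rad and 8626 arcsec = 0.0418200 rad.
0.0483617 − 0.0418200 ≈ 0.006542 rad.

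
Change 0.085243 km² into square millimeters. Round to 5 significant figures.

1 km² = 1.00000e+12 square millimeters.
So 0.085243 × 1.00000e+12 ≈ 8.5243e+10 mm².

8.5243e+10 mm²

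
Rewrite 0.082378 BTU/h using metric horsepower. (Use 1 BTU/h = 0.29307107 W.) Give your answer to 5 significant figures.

1 BTU/h = 0.000398466 PS.
Then 0.082378 × 0.000398466 ≈ 3.2825e-5 PS.

3.2825e-5 PS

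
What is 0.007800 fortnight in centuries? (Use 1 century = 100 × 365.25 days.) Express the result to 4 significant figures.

2.990e-6 centuries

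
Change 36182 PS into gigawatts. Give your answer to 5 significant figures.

0.026612 GW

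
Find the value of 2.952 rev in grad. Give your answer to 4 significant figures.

1181 grad

1 rev = 400.000 grad.
2.952 × 400.000 ≈ 1181 grad.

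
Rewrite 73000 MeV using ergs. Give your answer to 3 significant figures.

1 megaelectronvolt = 1.60218e-6 erg.
Thus 73000 × 1.60218e-6 ≈ 0.117 erg.

0.117 erg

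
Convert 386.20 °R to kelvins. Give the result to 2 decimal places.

°R = K × 9/5.
Applying the formula gives 214.56 K.

214.56 kelvins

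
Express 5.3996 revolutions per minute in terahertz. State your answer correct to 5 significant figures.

8.9993e-14 THz

1 rpm = 1.666667e-14 THz.
5.3996 × 1.666667e-14 ≈ 8.9993e-14 THz.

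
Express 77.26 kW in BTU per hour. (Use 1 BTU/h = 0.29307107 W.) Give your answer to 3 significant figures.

264000 BTU/h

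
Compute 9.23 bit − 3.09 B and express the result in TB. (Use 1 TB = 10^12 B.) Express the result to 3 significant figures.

9.23 bit = 1.15375 × 10^-12 TB and 3.09 B = 3.09000 × 10^-12 TB.
1.15375 × 10^-12 − 3.09000 × 10^-12 ≈ -1.94 × 10^-12 TB.

-1.94 × 10^-12 TB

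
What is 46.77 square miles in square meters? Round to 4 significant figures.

1.211 × 10^8 m²

1 mi² = 2.58999 × 10^6 m².
Then 46.77 × 2.58999 × 10^6 ≈ 1.211 × 10^8 m².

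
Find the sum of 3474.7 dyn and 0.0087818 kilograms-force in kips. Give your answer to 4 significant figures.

3474.7 dyn = 7.81144 × 10^-6 kip and 0.0087818 kgf = 1.93606 × 10^-5 kip.
7.81144 × 10^-6 + 1.93606 × 10^-5 ≈ 2.717 × 10^-5 kip.

2.717 × 10^-5 kip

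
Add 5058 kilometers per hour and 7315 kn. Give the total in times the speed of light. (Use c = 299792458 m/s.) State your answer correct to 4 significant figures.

5058 km/h = 4.68658e-6 c and 7315 kn = 1.25526e-5 c.
4.68658e-6 + 1.25526e-5 ≈ 1.724e-5 c.

1.724e-5 c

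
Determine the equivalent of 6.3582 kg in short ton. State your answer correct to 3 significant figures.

1 kilogram = 0.00110231 short ton.
Thus 6.3582 × 0.00110231 ≈ 0.00701 short ton.

0.00701 short ton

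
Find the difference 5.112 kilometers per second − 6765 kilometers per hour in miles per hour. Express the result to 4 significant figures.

7232 mph

5.112 km/s = 11435.2 mph and 6765 km/h = 4203.58 mph.
11435.2 − 4203.58 ≈ 7232 mph.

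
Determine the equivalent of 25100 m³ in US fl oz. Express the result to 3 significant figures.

8.49 × 10^8 US fluid ounces

1 cubic meter = 33814.0 US fl oz.
So 25100 × 33814.0 ≈ 8.49 × 10^8 US fl oz.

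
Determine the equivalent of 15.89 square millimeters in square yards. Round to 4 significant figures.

1.900e-5 square yards

1 square millimeter = 1.19599e-6 yd².
So 15.89 × 1.19599e-6 ≈ 1.900e-5 yd².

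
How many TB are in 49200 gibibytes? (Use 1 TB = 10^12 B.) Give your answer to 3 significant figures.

52.8 terabytes

1 GiB = 0.00107374 terabytes.
So 49200 × 0.00107374 ≈ 52.8 TB.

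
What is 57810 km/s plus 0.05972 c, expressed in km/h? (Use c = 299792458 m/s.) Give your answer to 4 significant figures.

2.726 × 10^8 kilometers per hour

57810 km/s = 2.08116 × 10^8 km/h and 0.05972 c = 6.44530 × 10^7 km/h.
2.08116 × 10^8 + 6.44530 × 10^7 ≈ 2.726 × 10^8 km/h.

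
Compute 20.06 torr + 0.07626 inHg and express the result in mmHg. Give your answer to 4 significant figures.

22.00 mmHg

20.06 torr = 20.0600 mmHg and 0.07626 inHg = 1.93700 mmHg.
20.0600 + 1.93700 ≈ 22.00 mmHg.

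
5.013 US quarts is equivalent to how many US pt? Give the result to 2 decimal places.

10.03 US pt

1 US qt = 2.00000 US pints.
Thus 5.013 × 2.00000 ≈ 10.03 US pt.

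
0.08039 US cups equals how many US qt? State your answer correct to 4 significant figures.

1 US cup = 0.250000 US quarts.
So 0.08039 × 0.250000 ≈ 0.02010 US qt.

0.02010 US quarts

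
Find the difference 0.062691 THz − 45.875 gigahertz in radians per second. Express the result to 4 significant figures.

1.057e+11 rad/s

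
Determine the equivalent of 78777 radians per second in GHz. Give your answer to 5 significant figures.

1.2538e-5 GHz

1 radian per second = 1.59155e-10 GHz.
Then 78777 × 1.59155e-10 ≈ 1.2538e-5 GHz.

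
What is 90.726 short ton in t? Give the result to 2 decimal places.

1 short ton = 0.907185 metric tons.
So 90.726 × 0.907185 ≈ 82.31 t.

82.31 metric tons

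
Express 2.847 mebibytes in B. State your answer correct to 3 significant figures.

2.99e+6 bytes

1 mebibyte = 1.04858e+6 bytes.
So 2.847 × 1.04858e+6 ≈ 2.99e+6 B.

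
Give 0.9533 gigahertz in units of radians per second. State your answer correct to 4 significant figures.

1 gigahertz = 6.28319 × 10^9 rad/s.
Thus 0.9533 × 6.28319 × 10^9 ≈ 5.990 × 10^9 rad/s.

5.990 × 10^9 rad/s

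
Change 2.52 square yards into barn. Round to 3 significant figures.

2.11 × 10^28 barn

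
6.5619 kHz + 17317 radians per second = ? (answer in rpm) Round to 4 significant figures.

6.5619 kHz = 393714 rpm and 17317 rad/s = 165365 rpm.
393714 + 165365 ≈ 559100 rpm.

559100 revolutions per minute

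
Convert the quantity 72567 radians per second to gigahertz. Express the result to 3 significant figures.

1.15 × 10^-5 GHz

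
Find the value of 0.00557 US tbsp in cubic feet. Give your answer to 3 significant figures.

1 US tbsp = 0.000522190 cubic feet.
So 0.00557 × 0.000522190 ≈ 2.91e-6 ft³.

2.91e-6 ft³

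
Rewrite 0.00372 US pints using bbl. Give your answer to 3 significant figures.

1.11e-5 bbl

1 US pint = 0.00297619 oil barrels.
Thus 0.00372 × 0.00297619 ≈ 1.11e-5 bbl.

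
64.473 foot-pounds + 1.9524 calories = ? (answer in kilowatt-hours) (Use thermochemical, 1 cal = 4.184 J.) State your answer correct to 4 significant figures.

2.655 × 10^-5 kilowatt-hours

64.473 ft·lbf = 2.42816 × 10^-5 kWh and 1.9524 cal = 2.26912 × 10^-6 kWh.
2.42816 × 10^-5 + 2.26912 × 10^-6 ≈ 2.655 × 10^-5 kWh.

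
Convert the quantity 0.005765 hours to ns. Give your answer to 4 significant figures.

2.075 × 10^10 nanoseconds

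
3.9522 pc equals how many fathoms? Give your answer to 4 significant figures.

1 parsec = 1.68727 × 10^16 fathom.
Thus 3.9522 × 1.68727 × 10^16 ≈ 6.668 × 10^16 fathom.

6.668 × 10^16 fathoms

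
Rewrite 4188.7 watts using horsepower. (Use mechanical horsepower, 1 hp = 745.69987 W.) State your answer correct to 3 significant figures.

5.62 hp

1 watt = 0.00134102 hp.
So 4188.7 × 0.00134102 ≈ 5.62 hp.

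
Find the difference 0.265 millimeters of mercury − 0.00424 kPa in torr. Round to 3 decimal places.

0.265 mmHg = 0.265000 torr and 0.00424 kPa = 0.0318026 torr.
0.265000 − 0.0318026 ≈ 0.233 torr.

0.233 torr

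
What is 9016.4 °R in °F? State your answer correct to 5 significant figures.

8556.7 °F

°R = °F + 459.67.
Applying the formula gives 8556.7 °F.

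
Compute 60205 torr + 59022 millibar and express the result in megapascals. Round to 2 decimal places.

60205 torr = 8.02667 MPa and 59022 mbar = 5.90220 MPa.
8.02667 + 5.90220 ≈ 13.93 MPa.

13.93 megapascals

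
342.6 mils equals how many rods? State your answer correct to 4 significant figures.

1 mil = 5.05051e-6 rod.
342.6 × 5.05051e-6 ≈ 0.001730 rod.

0.001730 rod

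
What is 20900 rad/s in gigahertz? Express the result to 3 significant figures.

1 radian per second = 1.59155e-10 GHz.
So 20900 × 1.59155e-10 ≈ 3.33e-6 GHz.

3.33e-6 GHz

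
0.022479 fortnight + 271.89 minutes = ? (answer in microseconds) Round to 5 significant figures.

4.3504 × 10^10 microseconds

0.022479 fortnight = 2.71906 × 10^10 μs and 271.89 min = 1.63134 × 10^10 μs.
2.71906 × 10^10 + 1.63134 × 10^10 ≈ 4.3504 × 10^10 μs.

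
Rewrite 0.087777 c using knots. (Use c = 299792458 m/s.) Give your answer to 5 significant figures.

1 speed of light = 5.82750e+8 kn.
So 0.087777 × 5.82750e+8 ≈ 5.1152e+7 kn.

5.1152e+7 knots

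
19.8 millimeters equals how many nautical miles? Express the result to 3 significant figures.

1.07 × 10^-5 nautical miles

1 mm = 5.39957 × 10^-7 nautical miles.
So 19.8 × 5.39957 × 10^-7 ≈ 1.07 × 10^-5 nmi.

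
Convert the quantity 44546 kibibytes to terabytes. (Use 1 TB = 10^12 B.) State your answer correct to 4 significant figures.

4.562 × 10^-5 TB

1 kibibyte = 1.02400 × 10^-9 terabytes.
Then 44546 × 1.02400 × 10^-9 ≈ 4.562 × 10^-5 TB.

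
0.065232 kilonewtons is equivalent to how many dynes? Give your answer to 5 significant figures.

6.5232e+6 dynes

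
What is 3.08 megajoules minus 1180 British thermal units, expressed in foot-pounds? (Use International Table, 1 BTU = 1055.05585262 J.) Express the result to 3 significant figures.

1.35 × 10^6 ft·lbf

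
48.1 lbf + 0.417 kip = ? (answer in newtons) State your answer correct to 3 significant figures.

2070 N

48.1 lbf = 213.959 N and 0.417 kip = 1854.91 N.
213.959 + 1854.91 ≈ 2070 N.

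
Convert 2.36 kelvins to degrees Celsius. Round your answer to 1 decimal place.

-270.8 °C

K = °C + 273.15.
Applying the formula gives -270.8 °C.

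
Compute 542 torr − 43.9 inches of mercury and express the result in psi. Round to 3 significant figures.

542 torr = 10.4805 psi and 43.9 inHg = 21.5617 psi.
10.4805 − 21.5617 ≈ -11.1 psi.

-11.1 psi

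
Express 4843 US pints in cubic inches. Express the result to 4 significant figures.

139800 in³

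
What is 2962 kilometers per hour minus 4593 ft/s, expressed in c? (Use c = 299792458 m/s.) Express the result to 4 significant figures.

2962 km/h = 2.74449e-6 c and 4593 ft/s = 4.66972e-6 c.
2.74449e-6 − 4.66972e-6 ≈ -1.925e-6 c.

-1.925e-6 c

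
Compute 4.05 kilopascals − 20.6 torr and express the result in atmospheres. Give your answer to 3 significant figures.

0.0129 atmospheres

4.05 kPa = 0.0399704 atm and 20.6 torr = 0.0271053 atm.
0.0399704 − 0.0271053 ≈ 0.0129 atm.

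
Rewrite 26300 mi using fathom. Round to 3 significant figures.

2.31 × 10^7 fathoms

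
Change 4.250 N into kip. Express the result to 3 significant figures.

0.000955 kip

1 newton = 0.000224809 kip.
So 4.250 × 0.000224809 ≈ 0.000955 kip.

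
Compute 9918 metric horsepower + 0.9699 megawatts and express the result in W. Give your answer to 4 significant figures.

8.265e+6 W

9918 PS = 7.29468e+6 W and 0.9699 MW = 969900 W.
7.29468e+6 + 969900 ≈ 8.265e+6 W.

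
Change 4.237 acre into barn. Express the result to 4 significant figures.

1 acre = 4.04686e+31 barns.
4.237 × 4.04686e+31 ≈ 1.715e+32 barn.

1.715e+32 barn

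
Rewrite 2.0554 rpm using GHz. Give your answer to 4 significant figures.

1 rpm = 1.66667 × 10^-11 gigahertz.
Thus 2.0554 × 1.66667 × 10^-11 ≈ 3.426 × 10^-11 GHz.

3.426 × 10^-11 GHz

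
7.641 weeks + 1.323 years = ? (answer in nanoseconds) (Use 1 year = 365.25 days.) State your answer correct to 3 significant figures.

4.64e+16 ns

7.641 wk = 4.62128e+15 ns and 1.323 yr = 4.17507e+16 ns.
4.62128e+15 + 4.17507e+16 ≈ 4.64e+16 ns.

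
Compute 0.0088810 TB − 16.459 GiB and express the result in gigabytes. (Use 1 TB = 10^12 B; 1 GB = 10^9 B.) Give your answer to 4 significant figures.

-8.792 GB

0.0088810 TB = 8.88100 GB and 16.459 GiB = 17.6727 GB.
8.88100 − 17.6727 ≈ -8.792 GB.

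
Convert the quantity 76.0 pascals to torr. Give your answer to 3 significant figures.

1 pascal = 0.00750062 torr.
Then 76.0 × 0.00750062 ≈ 0.570 torr.

0.570 torr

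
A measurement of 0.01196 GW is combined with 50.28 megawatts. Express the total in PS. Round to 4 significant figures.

84620 metric horsepower

0.01196 GW = 16261.1 PS and 50.28 MW = 68361.8 PS.
16261.1 + 68361.8 ≈ 84620 PS.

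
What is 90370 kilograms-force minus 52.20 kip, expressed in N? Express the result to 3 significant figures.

90370 kgf = 886227 N and 52.20 kip = 232197 N.
886227 − 232197 ≈ 654000 N.

654000 newtons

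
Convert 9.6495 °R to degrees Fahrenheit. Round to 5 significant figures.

-450.02 degrees Fahrenheit

°R = °F + 459.67.
Applying the formula gives -450.02 °F.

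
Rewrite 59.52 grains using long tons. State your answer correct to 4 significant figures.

3.796e-6 long ton

1 gr = 6.37755e-8 long ton.
Thus 59.52 × 6.37755e-8 ≈ 3.796e-6 long ton.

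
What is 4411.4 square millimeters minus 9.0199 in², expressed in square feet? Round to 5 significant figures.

-0.015154 ft²

4411.4 mm² = 0.0474839 ft² and 9.0199 in² = 0.0626382 ft².
0.0474839 − 0.0626382 ≈ -0.015154 ft².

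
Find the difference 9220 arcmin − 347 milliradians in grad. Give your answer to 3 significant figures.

9220 arcmin = 170.741 grad and 347 mrad = 22.0907 grad.
170.741 − 22.0907 ≈ 149 grad.

149 gradians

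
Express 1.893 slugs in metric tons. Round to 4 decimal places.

0.0276 t

1 slug = 0.0145939 t.
Then 1.893 × 0.0145939 ≈ 0.0276 t.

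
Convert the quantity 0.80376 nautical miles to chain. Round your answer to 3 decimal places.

1 nmi = 92.0624 chains.
So 0.80376 × 92.0624 ≈ 73.996 chain.

73.996 chains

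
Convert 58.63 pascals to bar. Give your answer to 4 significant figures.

1 Pa = 1.00000 × 10^-5 bar.
58.63 × 1.00000 × 10^-5 ≈ 0.0005863 bar.

0.0005863 bar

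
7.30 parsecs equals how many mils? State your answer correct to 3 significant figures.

8.87e+21 mils

1 pc = 1.21483e+21 mils.
7.30 × 1.21483e+21 ≈ 8.87e+21 mil.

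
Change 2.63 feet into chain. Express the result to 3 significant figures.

0.0398 chain

1 ft = 0.0151515 chain.
2.63 × 0.0151515 ≈ 0.0398 chain.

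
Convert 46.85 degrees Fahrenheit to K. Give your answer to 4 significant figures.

K = (°F + 459.67) × 5/9.
Applying the formula gives 281.4 K.

281.4 K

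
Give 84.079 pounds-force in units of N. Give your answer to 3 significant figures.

374 N

1 pound-force = 4.44822 N.
84.079 × 4.44822 ≈ 374 N.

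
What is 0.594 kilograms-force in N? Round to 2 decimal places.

5.83 N

1 kgf = 9.80665 N.
Then 0.594 × 9.80665 ≈ 5.83 N.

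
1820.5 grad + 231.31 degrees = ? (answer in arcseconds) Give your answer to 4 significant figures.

1820.5 grad = 5.89842 × 10^6 arcsec and 231.31 ° = 832716 arcsec.
5.89842 × 10^6 + 832716 ≈ 6.731 × 10^6 arcsec.

6.731 × 10^6 arcseconds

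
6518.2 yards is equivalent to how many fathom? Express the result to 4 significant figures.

3259 fathom

1 yard = 0.500000 fathom.
So 6518.2 × 0.500000 ≈ 3259 fathom.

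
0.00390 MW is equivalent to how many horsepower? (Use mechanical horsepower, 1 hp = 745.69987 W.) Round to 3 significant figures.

5.23 horsepower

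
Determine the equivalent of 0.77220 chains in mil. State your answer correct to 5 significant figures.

611580 mils

1 chain = 792000 mils.
So 0.77220 × 792000 ≈ 611580 mil.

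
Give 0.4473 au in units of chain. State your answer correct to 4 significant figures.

3.326 × 10^9 chain

1 au = 7.43646 × 10^9 chains.
0.4473 × 7.43646 × 10^9 ≈ 3.326 × 10^9 chain.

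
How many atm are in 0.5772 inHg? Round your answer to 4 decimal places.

0.0193 atmospheres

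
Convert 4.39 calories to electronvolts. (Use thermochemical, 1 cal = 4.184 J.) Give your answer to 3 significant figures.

1.15e+20 eV

1 calorie = 2.61145e+19 electronvolts.
So 4.39 × 2.61145e+19 ≈ 1.15e+20 eV.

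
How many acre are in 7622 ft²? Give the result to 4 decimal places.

0.1750 acre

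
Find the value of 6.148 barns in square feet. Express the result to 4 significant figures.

6.618 × 10^-27 square feet

1 barn = 1.07639 × 10^-27 ft².
Then 6.148 × 1.07639 × 10^-27 ≈ 6.618 × 10^-27 ft².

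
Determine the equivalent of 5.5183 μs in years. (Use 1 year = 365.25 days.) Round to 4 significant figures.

1.749e-13 years

1 μs = 3.16881e-14 years.
So 5.5183 × 3.16881e-14 ≈ 1.749e-13 yr.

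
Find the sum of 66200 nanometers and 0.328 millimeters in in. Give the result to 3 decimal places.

66200 nm = 0.00260630 in and 0.328 mm = 0.0129134 in.
0.00260630 + 0.0129134 ≈ 0.016 in.

0.016 inches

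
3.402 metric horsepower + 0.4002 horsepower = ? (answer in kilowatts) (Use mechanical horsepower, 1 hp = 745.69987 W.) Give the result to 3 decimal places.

2.801 kW

3.402 PS = 2.50217 kW and 0.4002 hp = 0.298429 kW.
2.50217 + 0.298429 ≈ 2.801 kW.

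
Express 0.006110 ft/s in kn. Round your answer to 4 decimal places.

1 foot per second = 0.592484 kn.
Thus 0.006110 × 0.592484 ≈ 0.0036 kn.

0.0036 kn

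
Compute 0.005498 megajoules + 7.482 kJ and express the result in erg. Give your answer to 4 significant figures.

0.005498 MJ = 5.49800 × 10^10 erg and 7.482 kJ = 7.48200 × 10^10 erg.
5.49800 × 10^10 + 7.48200 × 10^10 ≈ 1.298 × 10^11 erg.

1.298 × 10^11 erg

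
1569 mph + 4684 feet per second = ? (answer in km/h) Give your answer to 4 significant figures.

7665 km/h

1569 mph = 2525.06 km/h and 4684 ft/s = 5139.66 km/h.
2525.06 + 5139.66 ≈ 7665 km/h.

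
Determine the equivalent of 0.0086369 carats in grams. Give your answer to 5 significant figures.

0.0017274 grams

1 ct = 0.200000 grams.
So 0.0086369 × 0.200000 ≈ 0.0017274 g.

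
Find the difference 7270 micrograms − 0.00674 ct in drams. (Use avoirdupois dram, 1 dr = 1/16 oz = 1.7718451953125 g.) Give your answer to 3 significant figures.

0.00334 drams

7270 μg = 0.00410307 dr and 0.00674 ct = 0.000760789 dr.
0.00410307 − 0.000760789 ≈ 0.00334 dr.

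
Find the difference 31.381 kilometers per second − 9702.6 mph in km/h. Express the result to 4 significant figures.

31.381 km/s = 112972 km/h and 9702.6 mph = 15614.8 km/h.
112972 − 15614.8 ≈ 97360 km/h.

97360 kilometers per hour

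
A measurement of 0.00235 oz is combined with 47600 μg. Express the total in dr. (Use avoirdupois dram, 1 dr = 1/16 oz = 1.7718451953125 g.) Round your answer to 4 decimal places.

0.0645 dr

0.00235 oz = 0.0376000 dr and 47600 μg = 0.0268646 dr.
0.0376000 + 0.0268646 ≈ 0.0645 dr.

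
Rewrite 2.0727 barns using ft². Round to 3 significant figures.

1 barn = 1.07639 × 10^-27 square feet.
Then 2.0727 × 1.07639 × 10^-27 ≈ 2.23 × 10^-27 ft².

2.23 × 10^-27 ft²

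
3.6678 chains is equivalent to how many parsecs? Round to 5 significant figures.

1 chain = 6.51941 × 10^-16 parsecs.
Thus 3.6678 × 6.51941 × 10^-16 ≈ 2.3912 × 10^-15 pc.

2.3912 × 10^-15 parsecs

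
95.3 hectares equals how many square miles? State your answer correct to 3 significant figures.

0.368 mi²

1 hectare = 0.00386102 mi².
95.3 × 0.00386102 ≈ 0.368 mi².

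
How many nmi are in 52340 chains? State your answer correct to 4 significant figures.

1 chain = 0.0108622 nmi.
Thus 52340 × 0.0108622 ≈ 568.5 nmi.

568.5 nmi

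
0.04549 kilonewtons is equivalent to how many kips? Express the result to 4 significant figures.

0.01023 kip

1 kN = 0.224809 kip.
0.04549 × 0.224809 ≈ 0.01023 kip.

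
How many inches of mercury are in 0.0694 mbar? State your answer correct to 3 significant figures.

1 millibar = 0.0295300 inches of mercury.
Thus 0.0694 × 0.0295300 ≈ 0.00205 inHg.

0.00205 inches of mercury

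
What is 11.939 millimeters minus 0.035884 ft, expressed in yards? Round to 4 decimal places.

11.939 mm = 0.0130566 yd and 0.035884 ft = 0.0119613 yd.
0.0130566 − 0.0119613 ≈ 0.0011 yd.

0.0011 yards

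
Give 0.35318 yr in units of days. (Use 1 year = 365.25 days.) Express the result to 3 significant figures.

129 d

1 yr = 365.250 d.
Then 0.35318 × 365.250 ≈ 129 d.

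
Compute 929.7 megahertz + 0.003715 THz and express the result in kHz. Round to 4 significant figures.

929.7 MHz = 929700 kHz and 0.003715 THz = 3.71500e+6 kHz.
929700 + 3.71500e+6 ≈ 4.645e+6 kHz.

4.645e+6 kHz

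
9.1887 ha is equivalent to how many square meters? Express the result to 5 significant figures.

1 ha = 10000.0 m².
9.1887 × 10000.0 ≈ 91887 m².

91887 m²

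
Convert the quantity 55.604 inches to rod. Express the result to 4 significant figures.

1 in = 0.00505051 rods.
Then 55.604 × 0.00505051 ≈ 0.2808 rod.

0.2808 rod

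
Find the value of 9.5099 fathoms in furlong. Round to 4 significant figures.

1 fathom = 0.00909091 furlong.
So 9.5099 × 0.00909091 ≈ 0.08645 furlong.

0.08645 furlongs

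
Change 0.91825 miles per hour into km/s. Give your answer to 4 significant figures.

1 mph = 0.000447040 km/s.
Then 0.91825 × 0.000447040 ≈ 0.0004105 km/s.

0.0004105 km/s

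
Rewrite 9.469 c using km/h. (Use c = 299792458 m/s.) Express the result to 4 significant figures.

1.022e+10 kilometers per hour

1 speed of light = 1.07925e+9 kilometers per hour.
So 9.469 × 1.07925e+9 ≈ 1.022e+10 km/h.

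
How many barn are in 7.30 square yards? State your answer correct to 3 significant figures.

6.10 × 10^28 barn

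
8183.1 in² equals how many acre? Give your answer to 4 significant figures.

1 square inch = 1.59423 × 10^-7 acres.
Thus 8183.1 × 1.59423 × 10^-7 ≈ 0.001305 acre.

0.001305 acre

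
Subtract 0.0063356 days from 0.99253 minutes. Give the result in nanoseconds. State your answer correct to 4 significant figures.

0.99253 min = 5.95518 × 10^10 ns and 0.0063356 d = 5.47396 × 10^11 ns.
5.95518 × 10^10 − 5.47396 × 10^11 ≈ -4.878 × 10^11 ns.

-4.878 × 10^11 ns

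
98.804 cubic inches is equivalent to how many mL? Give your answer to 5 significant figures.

1 in³ = 16.3871 mL.
So 98.804 × 16.3871 ≈ 1619.1 mL.

1619.1 mL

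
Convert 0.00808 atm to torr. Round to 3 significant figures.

1 atm = 760.000 torr.
Then 0.00808 × 760.000 ≈ 6.14 torr.

6.14 torr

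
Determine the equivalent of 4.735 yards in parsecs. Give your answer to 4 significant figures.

1 yard = 2.96337 × 10^-17 pc.
Then 4.735 × 2.96337 × 10^-17 ≈ 1.403 × 10^-16 pc.

1.403 × 10^-16 pc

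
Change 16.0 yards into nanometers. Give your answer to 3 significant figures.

1.46e+10 nm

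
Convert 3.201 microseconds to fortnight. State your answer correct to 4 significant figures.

2.646e-12 fortnights

1 microsecond = 8.26720e-13 fortnights.
Then 3.201 × 8.26720e-13 ≈ 2.646e-12 fortnight.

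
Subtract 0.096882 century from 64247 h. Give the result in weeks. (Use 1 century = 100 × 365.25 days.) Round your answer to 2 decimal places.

-123.09 weeks

64247 h = 382.423 wk and 0.096882 century = 505.516 wk.
382.423 − 505.516 ≈ -123.09 wk.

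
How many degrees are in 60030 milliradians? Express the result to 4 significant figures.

1 milliradian = 0.0572958 degrees.
So 60030 × 0.0572958 ≈ 3439 °.

3439 degrees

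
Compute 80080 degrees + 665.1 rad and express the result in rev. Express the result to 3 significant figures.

328 revolutions

80080 ° = 222.444 rev and 665.1 rad = 105.854 rev.
222.444 + 105.854 ≈ 328 rev.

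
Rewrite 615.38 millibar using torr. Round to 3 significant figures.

1 millibar = 0.750062 torr.
So 615.38 × 0.750062 ≈ 462 torr.

462 torr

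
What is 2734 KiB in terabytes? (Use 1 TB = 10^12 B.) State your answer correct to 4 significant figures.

2.800e-6 TB

1 KiB = 1.02400e-9 TB.
Thus 2734 × 1.02400e-9 ≈ 2.800e-6 TB.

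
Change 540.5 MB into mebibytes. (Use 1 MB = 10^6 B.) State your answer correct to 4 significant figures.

1 megabyte = 0.953674 MiB.
So 540.5 × 0.953674 ≈ 515.5 MiB.

515.5 MiB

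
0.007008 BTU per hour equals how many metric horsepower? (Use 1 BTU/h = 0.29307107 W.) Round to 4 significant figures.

1 BTU per hour = 0.000398466 metric horsepower.
Thus 0.007008 × 0.000398466 ≈ 2.792e-6 PS.

2.792e-6 PS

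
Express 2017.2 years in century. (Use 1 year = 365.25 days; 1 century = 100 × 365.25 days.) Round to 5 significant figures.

1 yr = 0.0100000 centuries.
Thus 2017.2 × 0.0100000 ≈ 20.172 century.

20.172 century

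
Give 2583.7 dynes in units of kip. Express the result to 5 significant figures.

1 dyne = 2.24809e-9 kip.
Thus 2583.7 × 2.24809e-9 ≈ 5.8084e-6 kip.

5.8084e-6 kip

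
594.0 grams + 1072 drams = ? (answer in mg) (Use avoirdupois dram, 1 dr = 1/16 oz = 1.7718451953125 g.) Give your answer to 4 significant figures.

2.493 × 10^6 mg

594.0 g = 594000 mg and 1072 dr = 1.89942 × 10^6 mg.
594000 + 1.89942 × 10^6 ≈ 2.493 × 10^6 mg.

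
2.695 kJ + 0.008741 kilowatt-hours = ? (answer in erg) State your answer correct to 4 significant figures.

2.695 kJ = 2.69500 × 10^10 erg and 0.008741 kWh = 3.14676 × 10^11 erg.
2.69500 × 10^10 + 3.14676 × 10^11 ≈ 3.416 × 10^11 erg.

3.416 × 10^11 erg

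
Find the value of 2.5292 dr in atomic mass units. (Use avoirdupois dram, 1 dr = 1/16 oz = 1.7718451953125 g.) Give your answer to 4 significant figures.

2.699 × 10^24 atomic mass units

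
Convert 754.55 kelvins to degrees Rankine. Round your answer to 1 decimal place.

1358.2 °R

°R = K × 9/5.
Applying the formula gives 1358.2 °R.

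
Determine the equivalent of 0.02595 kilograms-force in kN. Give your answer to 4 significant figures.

1 kgf = 0.00980665 kN.
Then 0.02595 × 0.00980665 ≈ 0.0002545 kN.

0.0002545 kN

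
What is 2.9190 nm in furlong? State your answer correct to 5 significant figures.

1 nm = 4.97097e-12 furlongs.
Thus 2.9190 × 4.97097e-12 ≈ 1.4510e-11 furlong.

1.4510e-11 furlongs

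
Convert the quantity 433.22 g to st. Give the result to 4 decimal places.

0.0682 st

1 gram = 0.000157473 st.
So 433.22 × 0.000157473 ≈ 0.0682 st.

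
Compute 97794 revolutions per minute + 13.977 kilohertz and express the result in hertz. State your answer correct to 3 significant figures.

15600 Hz

97794 rpm = 1629.90 Hz and 13.977 kHz = 13977.0 Hz.
1629.90 + 13977.0 ≈ 15600 Hz.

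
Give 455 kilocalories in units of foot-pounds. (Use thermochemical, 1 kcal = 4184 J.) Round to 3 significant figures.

1 kcal = 3085.96 foot-pounds.
Then 455 × 3085.96 ≈ 1.40 × 10^6 ft·lbf.

1.40 × 10^6 foot-pounds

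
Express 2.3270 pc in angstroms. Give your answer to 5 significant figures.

1 pc = 3.08568e+26 Å.
2.3270 × 3.08568e+26 ≈ 7.1804e+26 Å.

7.1804e+26 Å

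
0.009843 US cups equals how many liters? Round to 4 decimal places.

1 US cup = 0.236588 L.
So 0.009843 × 0.236588 ≈ 0.0023 L.

0.0023 L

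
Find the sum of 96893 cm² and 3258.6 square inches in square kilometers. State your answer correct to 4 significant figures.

96893 cm² = 9.68930e-6 km² and 3258.6 in² = 2.10232e-6 km².
9.68930e-6 + 2.10232e-6 ≈ 1.179e-5 km².

1.179e-5 km²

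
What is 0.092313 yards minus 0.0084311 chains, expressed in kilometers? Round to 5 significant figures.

0.092313 yd = 8.44110e-5 km and 0.0084311 chain = 0.000169607 km.
8.44110e-5 − 0.000169607 ≈ -8.5196e-5 km.

-8.5196e-5 kilometers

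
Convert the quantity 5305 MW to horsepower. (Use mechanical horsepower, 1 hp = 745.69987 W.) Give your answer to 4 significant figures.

7.114e+6 horsepower

1 MW = 1341.02 horsepower.
Then 5305 × 1341.02 ≈ 7.114e+6 hp.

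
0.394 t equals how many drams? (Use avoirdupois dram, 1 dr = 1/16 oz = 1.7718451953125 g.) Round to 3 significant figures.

222000 drams

1 metric ton = 564383 drams.
0.394 × 564383 ≈ 222000 dr.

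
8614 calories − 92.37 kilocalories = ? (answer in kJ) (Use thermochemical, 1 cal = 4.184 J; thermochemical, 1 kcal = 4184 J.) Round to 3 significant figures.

-350 kJ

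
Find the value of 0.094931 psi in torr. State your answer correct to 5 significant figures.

4.9094 torr

1 pound per square inch = 51.71493 torr.
So 0.094931 × 51.71493 ≈ 4.9094 torr.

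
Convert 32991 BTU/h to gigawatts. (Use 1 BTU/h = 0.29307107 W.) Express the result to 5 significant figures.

1 BTU/h = 2.93071e-10 GW.
Thus 32991 × 2.93071e-10 ≈ 9.6687e-6 GW.

9.6687e-6 GW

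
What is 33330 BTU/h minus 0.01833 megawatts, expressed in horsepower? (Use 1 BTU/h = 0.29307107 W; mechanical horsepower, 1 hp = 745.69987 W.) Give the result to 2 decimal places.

33330 BTU/h = 13.0992 hp and 0.01833 MW = 24.5809 hp.
13.0992 − 24.5809 ≈ -11.48 hp.

-11.48 horsepower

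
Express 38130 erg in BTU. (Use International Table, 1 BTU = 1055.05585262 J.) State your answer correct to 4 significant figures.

1 erg = 9.47817e-11 BTU.
38130 × 9.47817e-11 ≈ 3.614e-6 BTU.

3.614e-6 BTU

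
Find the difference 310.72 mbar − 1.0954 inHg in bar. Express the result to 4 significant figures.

310.72 mbar = 0.310720 bar and 1.0954 inHg = 0.0370945 bar.
0.310720 − 0.0370945 ≈ 0.2736 bar.

0.2736 bar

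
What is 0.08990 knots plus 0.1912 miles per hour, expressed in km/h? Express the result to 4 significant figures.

0.4742 kilometers per hour

0.08990 kn = 0.166495 km/h and 0.1912 mph = 0.307707 km/h.
0.166495 + 0.307707 ≈ 0.4742 km/h.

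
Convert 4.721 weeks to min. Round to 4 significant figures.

47590 minutes

1 wk = 10080.0 min.
Thus 4.721 × 10080.0 ≈ 47590 min.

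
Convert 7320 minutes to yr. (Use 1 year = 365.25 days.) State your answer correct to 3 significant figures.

1 minute = 1.90129 × 10^-6 yr.
Thus 7320 × 1.90129 × 10^-6 ≈ 0.0139 yr.

0.0139 years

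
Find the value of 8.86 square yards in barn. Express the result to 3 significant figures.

7.41e+28 barns

1 yd² = 8.36127e+27 barns.
So 8.86 × 8.36127e+27 ≈ 7.41e+28 barn.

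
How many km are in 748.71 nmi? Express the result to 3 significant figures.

1390 km

1 nautical mile = 1.85200 km.
Then 748.71 × 1.85200 ≈ 1390 km.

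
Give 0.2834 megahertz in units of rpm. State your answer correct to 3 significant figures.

1.70e+7 rpm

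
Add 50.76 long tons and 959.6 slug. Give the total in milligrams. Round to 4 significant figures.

50.76 long ton = 5.15745 × 10^10 mg and 959.6 slug = 1.40043 × 10^10 mg.
5.15745 × 10^10 + 1.40043 × 10^10 ≈ 6.558 × 10^10 mg.

6.558 × 10^10 mg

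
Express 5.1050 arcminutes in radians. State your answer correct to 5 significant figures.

0.0014850 rad

1 arcmin = 0.000290888 radians.
Thus 5.1050 × 0.000290888 ≈ 0.0014850 rad.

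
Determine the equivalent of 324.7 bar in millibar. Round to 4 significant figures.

324700 mbar

1 bar = 1000.00 mbar.
So 324.7 × 1000.00 ≈ 324700 mbar.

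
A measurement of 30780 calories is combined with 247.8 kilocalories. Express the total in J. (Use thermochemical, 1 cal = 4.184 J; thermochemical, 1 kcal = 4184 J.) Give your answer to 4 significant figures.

30780 cal = 128784 J and 247.8 kcal = 1.03680 × 10^6 J.
128784 + 1.03680 × 10^6 ≈ 1.166 × 10^6 J.

1.166 × 10^6 J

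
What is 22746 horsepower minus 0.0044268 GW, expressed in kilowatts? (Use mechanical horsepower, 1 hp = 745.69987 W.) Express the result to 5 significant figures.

12535 kW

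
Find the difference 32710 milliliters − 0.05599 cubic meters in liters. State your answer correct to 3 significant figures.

32710 mL = 32.7100 L and 0.05599 m³ = 55.9900 L.
32.7100 − 55.9900 ≈ -23.3 L.

-23.3 liters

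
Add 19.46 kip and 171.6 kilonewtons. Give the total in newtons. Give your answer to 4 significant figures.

258200 N

19.46 kip = 86562.4 N and 171.6 kN = 171600 N.
86562.4 + 171600 ≈ 258200 N.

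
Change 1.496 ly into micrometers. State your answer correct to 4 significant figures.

1 ly = 9.46073e+21 μm.
1.496 × 9.46073e+21 ≈ 1.415e+22 μm.

1.415e+22 micrometers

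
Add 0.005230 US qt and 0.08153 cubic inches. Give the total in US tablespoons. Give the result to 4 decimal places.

0.005230 US qt = 0.334720 US tbsp and 0.08153 in³ = 0.0903536 US tbsp.
0.334720 + 0.0903536 ≈ 0.4251 US tbsp.

0.4251 US tablespoons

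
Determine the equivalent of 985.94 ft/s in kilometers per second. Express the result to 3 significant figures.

1 foot per second = 0.000304800 km/s.
So 985.94 × 0.000304800 ≈ 0.301 km/s.

0.301 km/s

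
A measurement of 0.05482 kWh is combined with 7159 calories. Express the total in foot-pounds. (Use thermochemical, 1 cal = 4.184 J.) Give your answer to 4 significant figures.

0.05482 kWh = 145559 ft·lbf and 7159 cal = 22092.4 ft·lbf.
145559 + 22092.4 ≈ 167700 ft·lbf.

167700 ft·lbf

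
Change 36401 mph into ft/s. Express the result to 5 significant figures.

1 mph = 1.46667 ft/s.
36401 × 1.46667 ≈ 53388 ft/s.

53388 feet per second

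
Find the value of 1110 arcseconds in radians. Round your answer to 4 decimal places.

0.0054 radians

1 arcsecond = 4.84814e-6 radians.
1110 × 4.84814e-6 ≈ 0.0054 rad.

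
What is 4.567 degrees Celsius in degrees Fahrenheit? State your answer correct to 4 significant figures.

°C = (°F − 32) × 5/9.
Applying the formula gives 40.22 °F.

40.22 °F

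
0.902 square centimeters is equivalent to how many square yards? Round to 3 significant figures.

1 square centimeter = 0.000119599 yd².
So 0.902 × 0.000119599 ≈ 0.000108 yd².

0.000108 yd²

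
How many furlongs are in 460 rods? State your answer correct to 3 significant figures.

1 rod = 0.0250000 furlongs.
So 460 × 0.0250000 ≈ 11.5 furlong.

11.5 furlong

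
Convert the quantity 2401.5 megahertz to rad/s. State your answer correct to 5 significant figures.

1.5089e+10 rad/s

1 megahertz = 6.28319e+6 radians per second.
2401.5 × 6.28319e+6 ≈ 1.5089e+10 rad/s.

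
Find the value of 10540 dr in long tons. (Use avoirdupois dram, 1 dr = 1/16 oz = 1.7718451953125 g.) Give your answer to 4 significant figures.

0.01838 long ton

1 dr = 1.74386e-6 long ton.
So 10540 × 1.74386e-6 ≈ 0.01838 long ton.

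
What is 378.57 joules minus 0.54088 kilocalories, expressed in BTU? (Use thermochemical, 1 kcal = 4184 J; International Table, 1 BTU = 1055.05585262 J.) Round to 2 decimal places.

-1.79 British thermal units

378.57 J = 0.358815 BTU and 0.54088 kcal = 2.14495 BTU.
0.358815 − 2.14495 ≈ -1.79 BTU.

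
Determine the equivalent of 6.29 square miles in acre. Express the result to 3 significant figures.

4030 acres

1 square mile = 640.000 acres.
6.29 × 640.000 ≈ 4030 acre.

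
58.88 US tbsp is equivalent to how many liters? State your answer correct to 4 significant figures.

0.8706 L

1 US tbsp = 0.0147868 L.
So 58.88 × 0.0147868 ≈ 0.8706 L.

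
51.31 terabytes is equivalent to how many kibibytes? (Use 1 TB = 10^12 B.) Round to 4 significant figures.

5.011 × 10^10 kibibytes

1 TB = 9.765625 × 10^8 KiB.
Then 51.31 × 9.765625 × 10^8 ≈ 5.011 × 10^10 KiB.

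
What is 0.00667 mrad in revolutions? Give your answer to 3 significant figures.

1 milliradian = 0.000159155 revolutions.
So 0.00667 × 0.000159155 ≈ 1.06e-6 rev.

1.06e-6 revolutions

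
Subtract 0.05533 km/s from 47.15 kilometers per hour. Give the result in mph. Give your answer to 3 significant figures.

47.15 km/h = 29.2977 mph and 0.05533 km/s = 123.770 mph.
29.2977 − 123.770 ≈ -94.5 mph.

-94.5 miles per hour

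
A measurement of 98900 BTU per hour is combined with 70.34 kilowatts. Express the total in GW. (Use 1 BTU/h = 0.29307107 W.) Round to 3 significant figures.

9.93 × 10^-5 GW

98900 BTU/h = 2.89847 × 10^-5 GW and 70.34 kW = 7.03400 × 10^-5 GW.
2.89847 × 10^-5 + 7.03400 × 10^-5 ≈ 9.93 × 10^-5 GW.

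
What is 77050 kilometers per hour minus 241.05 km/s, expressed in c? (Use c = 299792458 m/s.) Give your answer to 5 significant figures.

-0.00073266 times the speed of light

77050 km/h = 7.13920 × 10^-5 c and 241.05 km/s = 0.000804056 c.
7.13920 × 10^-5 − 0.000804056 ≈ -0.00073266 c.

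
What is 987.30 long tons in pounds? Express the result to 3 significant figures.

2.21 × 10^6 lb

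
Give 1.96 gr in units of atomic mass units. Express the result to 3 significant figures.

1 grain = 3.90228e+22 atomic mass units.
1.96 × 3.90228e+22 ≈ 7.65e+22 u.

7.65e+22 u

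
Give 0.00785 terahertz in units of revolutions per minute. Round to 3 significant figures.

4.71e+11 rpm

1 terahertz = 6.00000e+13 rpm.
So 0.00785 × 6.00000e+13 ≈ 4.71e+11 rpm.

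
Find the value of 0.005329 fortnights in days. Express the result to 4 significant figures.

1 fortnight = 14.0000 d.
0.005329 × 14.0000 ≈ 0.07461 d.

0.07461 days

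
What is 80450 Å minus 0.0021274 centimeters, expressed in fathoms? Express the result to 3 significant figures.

80450 Å = 4.39906 × 10^-6 fathom and 0.0021274 cm = 1.16328 × 10^-5 fathom.
4.39906 × 10^-6 − 1.16328 × 10^-5 ≈ -7.23 × 10^-6 fathom.

-7.23 × 10^-6 fathom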